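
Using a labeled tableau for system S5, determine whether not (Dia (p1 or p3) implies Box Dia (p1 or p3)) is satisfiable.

Unsatisfiable

1. not (Dia (p1 or p3) implies Box Dia (p1 or p3)), 0
2. Dia (p1 or p3), 0
3. not Box Dia (p1 or p3), 0
4. p1 or p3, 1
5. p3, 1
6. not Dia (p1 or p3), 2
7. not (p1 or p3), 0
8. not p1, 0
9. not p3, 0
10. not (p1 or p3), 1
11. not p1, 1
12. not p3, 1
Accessibility: 0R0, 0R1, 0R2, 1R0, 1R1, 1R2, 2R0, 2R1, 2R2
Branch closes: p3 and not p3 both at 1.
(One branch shown.) All branches close.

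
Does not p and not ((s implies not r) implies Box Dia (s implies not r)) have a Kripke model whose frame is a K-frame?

1. not p and not ((s implies not r) implies Box Dia (s implies not r)), u
2. not p, u   [and-rule on 1]
3. not ((s implies not r) implies Box Dia (s implies not r)), u   [and-rule on 1]
4. s implies not r, u   [neg-implies-rule on 3]
5. not Box Dia (s implies not r), u   [neg-implies-rule on 3]
6. not r, u   [implies-rule on 4 (branches; this branch)]
7. not Dia (s implies not r), v   [neg-Box-rule on 5: fresh world v, uRv]
Accessibility: uRv

Satisfiable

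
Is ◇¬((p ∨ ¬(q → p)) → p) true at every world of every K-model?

Not valid

Tableau for the negation ¬◇¬((p ∨ ¬(q → p)) → p):
1. ¬◇¬((p ∨ ¬(q → p)) → p), u
The negation has an open branch (countermodel exists).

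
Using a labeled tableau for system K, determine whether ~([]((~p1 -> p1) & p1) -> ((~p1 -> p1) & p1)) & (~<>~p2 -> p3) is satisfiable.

1. ~([]((~p1 -> p1) & p1) -> ((~p1 -> p1) & p1)) & (~<>~p2 -> p3), w0
2. ~([]((~p1 -> p1) & p1) -> ((~p1 -> p1) & p1)), w0   [&-rule on 1]
3. ~<>~p2 -> p3, w0   [&-rule on 1]
4. []((~p1 -> p1) & p1), w0   [~->-rule on 2]
5. ~((~p1 -> p1) & p1), w0   [~->-rule on 2]
6. p3, w0   [->-rule on 3 (branches; this branch)]
7. ~p1, w0   [~&-rule on 5 (branches; this branch)]

Satisfiable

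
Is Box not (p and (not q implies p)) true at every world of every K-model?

Tableau for the negation not Box not (p and (not q implies p)):
1. not Box not (p and (not q implies p)), 0
2. p and (not q implies p), 1
3. p, 1
4. not q implies p, 1
Accessibility: 0R1
The negation has an open branch (countermodel exists).

No, not valid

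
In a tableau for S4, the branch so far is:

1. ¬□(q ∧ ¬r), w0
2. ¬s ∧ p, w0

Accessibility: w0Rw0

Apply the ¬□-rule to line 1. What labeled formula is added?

a fresh world w1 with w0Rw1, and ¬(q ∧ ¬r) at w1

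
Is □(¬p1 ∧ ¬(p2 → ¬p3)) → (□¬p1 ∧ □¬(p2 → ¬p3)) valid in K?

Valid in K

Tableau for the negation ¬(□(¬p1 ∧ ¬(p2 → ¬p3)) → (□¬p1 ∧ □¬(p2 → ¬p3))):
1. ¬(□(¬p1 ∧ ¬(p2 → ¬p3)) → (□¬p1 ∧ □¬(p2 → ¬p3))), u
2. □(¬p1 ∧ ¬(p2 → ¬p3)), u   [¬→-rule on 1]
3. ¬(□¬p1 ∧ □¬(p2 → ¬p3)), u   [¬→-rule on 1]
4. ¬□¬(p2 → ¬p3), u   [¬∧-rule on 3 (branches; this branch)]
5. p2 → ¬p3, v   [¬□-rule on 4: fresh world v, uRv]
6. ¬p1 ∧ ¬(p2 → ¬p3), v   [□-rule on 2 via uRv]
7. ¬p1, v   [∧-rule on 6]
8. ¬(p2 → ¬p3), v   [∧-rule on 6]
9. p2, v   [¬→-rule on 8]
10. p3, v   [¬→-rule on 8]
11. ¬p3, v   [→-rule on 5 (branches; this branch)]
Accessibility: uRv
Branch closes: p3 and ¬p3 both at v.
Every branch of the negation's tableau closes; the branch above is one of them.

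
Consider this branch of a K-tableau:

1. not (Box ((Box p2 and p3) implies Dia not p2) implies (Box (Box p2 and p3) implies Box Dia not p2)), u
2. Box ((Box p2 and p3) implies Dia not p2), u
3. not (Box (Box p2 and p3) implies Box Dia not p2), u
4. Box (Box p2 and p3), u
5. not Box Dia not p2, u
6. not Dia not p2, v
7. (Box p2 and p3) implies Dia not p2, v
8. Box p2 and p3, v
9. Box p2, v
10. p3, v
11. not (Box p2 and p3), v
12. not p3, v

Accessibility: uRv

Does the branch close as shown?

Both p3 and not p3 appear at v.

Closed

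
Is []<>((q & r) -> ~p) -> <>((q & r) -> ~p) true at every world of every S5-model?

Tableau for the negation ~([]<>((q & r) -> ~p) -> <>((q & r) -> ~p)):
1. ~([]<>((q & r) -> ~p) -> <>((q & r) -> ~p)), w0
2. []<>((q & r) -> ~p), w0
3. ~<>((q & r) -> ~p), w0
4. <>((q & r) -> ~p), w0
5. ~((q & r) -> ~p), w0
6. q & r, w0
7. p, w0
8. q, w0
9. r, w0
10. (q & r) -> ~p, w1
11. <>((q & r) -> ~p), w1
12. ~((q & r) -> ~p), w1
13. q & r, w1
14. p, w1
15. q, w1
16. r, w1
17. ~(q & r), w1
18. ~r, w1
Accessibility: w0Rw0, w0Rw1, w1Rw0, w1Rw1
Branch closes: r and ~r both at w1.
All branches of the negation close; one closing branch shown above.

Valid in S5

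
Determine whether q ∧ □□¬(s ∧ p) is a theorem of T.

No, not valid

Tableau for the negation ¬(q ∧ □□¬(s ∧ p)):
1. ¬(q ∧ □□¬(s ∧ p)), 0
2. ¬□□¬(s ∧ p), 0   [¬∧-rule on 1 (branches; this branch)]
3. ¬□¬(s ∧ p), 1   [¬□-rule on 2: fresh world 1, 0R1]
4. s ∧ p, 2   [¬□-rule on 3: fresh world 2, 1R2]
5. s, 2   [∧-rule on 4]
6. p, 2   [∧-rule on 4]
Accessibility: 0R0, 0R1, 1R1, 1R2, 2R2
The negation has an open branch (countermodel exists).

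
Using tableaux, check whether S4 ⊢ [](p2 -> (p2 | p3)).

Tableau for the negation ~[](p2 -> (p2 | p3)):
1. ~[](p2 -> (p2 | p3)), u
2. ~(p2 -> (p2 | p3)), v   [~[]-rule on 1: fresh world v, uRv]
3. p2, v   [~->-rule on 2]
4. ~(p2 | p3), v   [~->-rule on 2]
5. ~p2, v   [~|-rule on 4]
6. ~p3, v   [~|-rule on 4]
Accessibility: uRu, uRv, vRv
Branch closes: p2 and ~p2 both at v.
Every branch of the negation's tableau closes; the branch above is one of them.

Valid in S4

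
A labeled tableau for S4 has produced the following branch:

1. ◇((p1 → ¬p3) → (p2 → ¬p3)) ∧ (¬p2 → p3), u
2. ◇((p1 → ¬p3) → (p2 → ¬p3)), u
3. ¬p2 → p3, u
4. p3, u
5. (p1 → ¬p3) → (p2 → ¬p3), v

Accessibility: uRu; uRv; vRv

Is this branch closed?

No, open

No atom appears with both signs at the same world.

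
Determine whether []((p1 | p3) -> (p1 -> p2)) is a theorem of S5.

Not valid

Tableau for the negation ~[]((p1 | p3) -> (p1 -> p2)):
1. ~[]((p1 | p3) -> (p1 -> p2)), 0
2. ~((p1 | p3) -> (p1 -> p2)), 1   [~[]-rule on 1: fresh world 1, 0R1]
3. p1 | p3, 1   [~->-rule on 2]
4. ~(p1 -> p2), 1   [~->-rule on 2]
5. p1, 1   [~->-rule on 4]
6. ~p2, 1   [~->-rule on 4]
7. p3, 1   [|-rule on 3 (branches; this branch)]
Accessibility: 0R0, 0R1, 1R0, 1R1
The negation has an open branch (countermodel exists).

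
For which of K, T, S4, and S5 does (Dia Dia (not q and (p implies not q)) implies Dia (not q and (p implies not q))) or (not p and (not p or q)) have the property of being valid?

S4, S5

T-tableau for the negation not ((Dia Dia (not q and (p implies not q)) implies Dia (not q and (p implies not q))) or (not p and (not p or q))):
1. not ((Dia Dia (not q and (p implies not q)) implies Dia (not q and (p implies not q))) or (not p and (not p or q))), 0
2. not (Dia Dia (not q and (p implies not q)) implies Dia (not q and (p implies not q))), 0
3. not (not p and (not p or q)), 0
4. Dia Dia (not q and (p implies not q)), 0
5. not Dia (not q and (p implies not q)), 0
6. not (not q and (p implies not q)), 0
7. p, 0
8. not (p implies not q), 0
9. q, 0
10. Dia (not q and (p implies not q)), 1
11. not (not q and (p implies not q)), 1
12. not (p implies not q), 1
13. p, 1
14. q, 1
15. not q and (p implies not q), 2
16. not q, 2
17. p implies not q, 2
Accessibility: 0R0, 0R1, 1R1, 1R2, 2R2
Complete open branch: countermodel on a T-frame, so not valid in T, nor in K (the same frame is also a K-frame).
S4-tableau for the negation not ((Dia Dia (not q and (p implies not q)) implies Dia (not q and (p implies not q))) or (not p and (not p or q))):
1. not ((Dia Dia (not q and (p implies not q)) implies Dia (not q and (p implies not q))) or (not p and (not p or q))), 0
2. not (Dia Dia (not q and (p implies not q)) implies Dia (not q and (p implies not q))), 0
3. not (not p and (not p or q)), 0
4. Dia Dia (not q and (p implies not q)), 0
5. not Dia (not q and (p implies not q)), 0
6. not (not q and (p implies not q)), 0
7. p, 0
8. not (p implies not q), 0
9. q, 0
10. Dia (not q and (p implies not q)), 1
11. not (not q and (p implies not q)), 1
12. not (p implies not q), 1
13. p, 1
14. q, 1
15. not q and (p implies not q), 2
16. not q, 2
17. p implies not q, 2
18. not (not q and (p implies not q)), 2
19. not (p implies not q), 2
20. p, 2
21. q, 2
Accessibility: 0R0, 0R1, 0R2, 1R1, 1R2, 2R2
Branch closes: q and not q both at 2.
Every branch closes (one shown): valid in S4, hence also in S5 (every theorem of S4 is a theorem of S5).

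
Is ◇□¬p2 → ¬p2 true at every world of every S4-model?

Invalid (countermodel exists)

Tableau for the negation ¬(◇□¬p2 → ¬p2):
1. ¬(◇□¬p2 → ¬p2), 0
2. ◇□¬p2, 0   [¬→-rule on 1]
3. p2, 0   [¬→-rule on 1]
4. □¬p2, 1   [◇-rule on 2: fresh world 1, 0R1]
5. ¬p2, 1   [□-rule on 4 via 1R1]
Accessibility: 0R0, 0R1, 1R1
The negation has an open branch (countermodel exists).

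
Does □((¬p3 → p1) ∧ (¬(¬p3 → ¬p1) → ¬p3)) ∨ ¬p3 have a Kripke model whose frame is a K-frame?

Satisfiable (open branch found)

1. □((¬p3 → p1) ∧ (¬(¬p3 → ¬p1) → ¬p3)) ∨ ¬p3, w0
2. ¬p3, w0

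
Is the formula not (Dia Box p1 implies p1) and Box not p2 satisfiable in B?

1. not (Dia Box p1 implies p1) and Box not p2, w0
2. not (Dia Box p1 implies p1), w0
3. Box not p2, w0
4. Dia Box p1, w0
5. not p1, w0
6. not p2, w0
7. Box p1, w1
8. not p2, w1
9. p1, w0
Accessibility: w0Rw0, w0Rw1, w1Rw0, w1Rw1
Branch closes: p1 and not p1 both at w0.
(One branch shown.) All branches close.

No, unsatisfiable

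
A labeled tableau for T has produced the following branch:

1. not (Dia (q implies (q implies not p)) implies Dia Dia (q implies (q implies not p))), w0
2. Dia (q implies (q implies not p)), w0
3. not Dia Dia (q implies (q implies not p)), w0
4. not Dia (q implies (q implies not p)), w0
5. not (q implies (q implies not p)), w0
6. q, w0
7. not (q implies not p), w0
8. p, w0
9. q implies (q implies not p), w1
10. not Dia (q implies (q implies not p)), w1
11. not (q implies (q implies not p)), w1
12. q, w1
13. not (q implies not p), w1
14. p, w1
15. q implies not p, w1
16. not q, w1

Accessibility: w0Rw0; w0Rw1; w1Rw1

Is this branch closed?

Both q and not q appear at w1.

Closed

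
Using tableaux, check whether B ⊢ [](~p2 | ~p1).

Tableau for the negation ~[](~p2 | ~p1):
1. ~[](~p2 | ~p1), 0
2. ~(~p2 | ~p1), 1   [~[]-rule on 1: fresh world 1, 0R1]
3. p2, 1   [~|-rule on 2]
4. p1, 1   [~|-rule on 2]
Accessibility: 0R0, 0R1, 1R0, 1R1
The negation has an open branch (countermodel exists).

No, not valid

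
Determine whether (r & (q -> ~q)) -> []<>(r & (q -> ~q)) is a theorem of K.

Not valid

Tableau for the negation ~((r & (q -> ~q)) -> []<>(r & (q -> ~q))):
1. ~((r & (q -> ~q)) -> []<>(r & (q -> ~q))), w0
2. r & (q -> ~q), w0   [~->-rule on 1]
3. ~[]<>(r & (q -> ~q)), w0   [~->-rule on 1]
4. r, w0   [&-rule on 2]
5. q -> ~q, w0   [&-rule on 2]
6. ~q, w0   [->-rule on 5 (branches; this branch)]
7. ~<>(r & (q -> ~q)), w1   [~[]-rule on 3: fresh world w1, w0Rw1]
Accessibility: w0Rw1
The negation has an open branch (countermodel exists).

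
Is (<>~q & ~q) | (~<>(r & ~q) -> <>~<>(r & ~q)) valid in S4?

Tableau for the negation ~((<>~q & ~q) | (~<>(r & ~q) -> <>~<>(r & ~q))):
1. ~((<>~q & ~q) | (~<>(r & ~q) -> <>~<>(r & ~q))), u
2. ~(<>~q & ~q), u   [~|-rule on 1]
3. ~(~<>(r & ~q) -> <>~<>(r & ~q)), u   [~|-rule on 1]
4. ~<>(r & ~q), u   [~->-rule on 3]
5. ~<>~<>(r & ~q), u   [~->-rule on 3]
6. ~(r & ~q), u   [~<>-rule on 4 via uRu]
7. <>(r & ~q), u   [~<>-rule on 5 via uRu]
8. ~<>~q, u   [~&-rule on 2 (branches; this branch)]
9. q, u   [~<>-rule on 8 via uRu]
10. r & ~q, v   [<>-rule on 7: fresh world v, uRv]
11. r, v   [&-rule on 10]
12. ~q, v   [&-rule on 10]
13. ~(r & ~q), v   [~<>-rule on 4 via uRv]
14. <>(r & ~q), v   [~<>-rule on 5 via uRv]
15. q, v   [~<>-rule on 8 via uRv]
Accessibility: uRu, uRv, vRv
Branch closes: q and ~q both at v.
Every branch of the negation's tableau closes; the branch above is one of them.

Valid in S4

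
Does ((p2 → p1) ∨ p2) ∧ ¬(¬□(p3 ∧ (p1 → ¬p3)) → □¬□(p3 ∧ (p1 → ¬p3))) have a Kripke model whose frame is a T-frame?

1. ((p2 → p1) ∨ p2) ∧ ¬(¬□(p3 ∧ (p1 → ¬p3)) → □¬□(p3 ∧ (p1 → ¬p3))), u
2. (p2 → p1) ∨ p2, u
3. ¬(¬□(p3 ∧ (p1 → ¬p3)) → □¬□(p3 ∧ (p1 → ¬p3))), u
4. ¬□(p3 ∧ (p1 → ¬p3)), u
5. ¬□¬□(p3 ∧ (p1 → ¬p3)), u
6. p2, u
7. ¬(p3 ∧ (p1 → ¬p3)), v
8. ¬(p1 → ¬p3), v
9. p1, v
10. p3, v
11. □(p3 ∧ (p1 → ¬p3)), w
12. p3 ∧ (p1 → ¬p3), w
13. p3, w
14. p1 → ¬p3, w
15. ¬p1, w
Accessibility: uRu, uRv, uRw, vRv, wRw

Satisfiable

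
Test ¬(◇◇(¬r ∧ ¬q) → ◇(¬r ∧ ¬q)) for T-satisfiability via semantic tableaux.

1. ¬(◇◇(¬r ∧ ¬q) → ◇(¬r ∧ ¬q)), u
2. ◇◇(¬r ∧ ¬q), u   [¬→-rule on 1]
3. ¬◇(¬r ∧ ¬q), u   [¬→-rule on 1]
4. ¬(¬r ∧ ¬q), u   [¬◇-rule on 3 via uRu]
5. q, u   [¬∧-rule on 4 (branches; this branch)]
6. ◇(¬r ∧ ¬q), v   [◇-rule on 2: fresh world v, uRv]
7. ¬(¬r ∧ ¬q), v   [¬◇-rule on 3 via uRv]
8. q, v   [¬∧-rule on 7 (branches; this branch)]
9. ¬r ∧ ¬q, w   [◇-rule on 6: fresh world w, vRw]
10. ¬r, w   [∧-rule on 9]
11. ¬q, w   [∧-rule on 9]
Accessibility: uRu, uRv, vRv, vRw, wRw

Yes, satisfiable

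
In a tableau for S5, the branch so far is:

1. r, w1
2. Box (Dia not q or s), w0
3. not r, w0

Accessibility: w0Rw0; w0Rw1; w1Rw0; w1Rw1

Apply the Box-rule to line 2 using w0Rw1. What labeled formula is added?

Dia not q or s, w1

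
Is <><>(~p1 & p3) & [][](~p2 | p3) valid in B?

Tableau for the negation ~(<><>(~p1 & p3) & [][](~p2 | p3)):
1. ~(<><>(~p1 & p3) & [][](~p2 | p3)), u
2. ~[][](~p2 | p3), u
3. ~[](~p2 | p3), v
4. ~(~p2 | p3), w
5. p2, w
6. ~p3, w
Accessibility: uRu, uRv, vRu, vRv, vRw, wRv, wRw
The negation has an open branch (countermodel exists).

No, not valid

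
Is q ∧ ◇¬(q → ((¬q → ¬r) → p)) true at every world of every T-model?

Not valid

Tableau for the negation ¬(q ∧ ◇¬(q → ((¬q → ¬r) → p))):
1. ¬(q ∧ ◇¬(q → ((¬q → ¬r) → p))), w0
2. ¬◇¬(q → ((¬q → ¬r) → p)), w0   [¬∧-rule on 1 (branches; this branch)]
3. q → ((¬q → ¬r) → p), w0   [¬◇-rule on 2 via w0Rw0]
4. (¬q → ¬r) → p, w0   [→-rule on 3 (branches; this branch)]
5. p, w0   [→-rule on 4 (branches; this branch)]
Accessibility: w0Rw0
The negation has an open branch (countermodel exists).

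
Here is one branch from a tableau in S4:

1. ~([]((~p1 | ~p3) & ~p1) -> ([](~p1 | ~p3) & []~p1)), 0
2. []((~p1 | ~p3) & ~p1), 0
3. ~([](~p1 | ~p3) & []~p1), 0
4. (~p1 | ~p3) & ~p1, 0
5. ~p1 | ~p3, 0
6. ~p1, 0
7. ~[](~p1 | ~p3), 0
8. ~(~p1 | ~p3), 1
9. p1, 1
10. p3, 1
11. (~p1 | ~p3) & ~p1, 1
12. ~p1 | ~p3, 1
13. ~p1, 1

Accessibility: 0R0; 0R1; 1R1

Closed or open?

Yes, closed

Both p1 and ~p1 appear at 1.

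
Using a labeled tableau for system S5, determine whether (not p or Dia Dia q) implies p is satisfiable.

1. (not p or Dia Dia q) implies p, u
2. p, u
Accessibility: uRu

Satisfiable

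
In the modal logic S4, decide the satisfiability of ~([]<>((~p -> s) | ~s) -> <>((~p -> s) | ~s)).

Unsatisfiable

1. ~([]<>((~p -> s) | ~s) -> <>((~p -> s) | ~s)), 0
2. []<>((~p -> s) | ~s), 0
3. ~<>((~p -> s) | ~s), 0
4. <>((~p -> s) | ~s), 0
5. ~((~p -> s) | ~s), 0
6. ~(~p -> s), 0
7. s, 0
8. ~p, 0
9. ~s, 0
Accessibility: 0R0
Branch closes: s and ~s both at 0.
Every branch closes; the branch above is one of them.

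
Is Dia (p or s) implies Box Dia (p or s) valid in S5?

Tableau for the negation not (Dia (p or s) implies Box Dia (p or s)):
1. not (Dia (p or s) implies Box Dia (p or s)), w0
2. Dia (p or s), w0
3. not Box Dia (p or s), w0
4. p or s, w1
5. s, w1
6. not Dia (p or s), w2
7. not (p or s), w0
8. not p, w0
9. not s, w0
10. not (p or s), w1
11. not p, w1
12. not s, w1
Accessibility: w0Rw0, w0Rw1, w0Rw2, w1Rw0, w1Rw1, w1Rw2, w2Rw0, w2Rw1, w2Rw2
Branch closes: s and not s both at w1.
Every branch of the negation's tableau closes; the branch above is one of them.

Valid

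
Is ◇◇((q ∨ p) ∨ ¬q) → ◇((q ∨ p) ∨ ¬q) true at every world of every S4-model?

Yes, valid

Tableau for the negation ¬(◇◇((q ∨ p) ∨ ¬q) → ◇((q ∨ p) ∨ ¬q)):
1. ¬(◇◇((q ∨ p) ∨ ¬q) → ◇((q ∨ p) ∨ ¬q)), 0
2. ◇◇((q ∨ p) ∨ ¬q), 0
3. ¬◇((q ∨ p) ∨ ¬q), 0
4. ¬((q ∨ p) ∨ ¬q), 0
5. ¬(q ∨ p), 0
6. q, 0
7. ¬q, 0
8. ¬p, 0
Accessibility: 0R0
Branch closes: q and ¬q both at 0.
All branches of the negation close; one closing branch shown above.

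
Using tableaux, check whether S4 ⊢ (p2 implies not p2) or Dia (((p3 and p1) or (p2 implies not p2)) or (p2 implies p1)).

Tableau for the negation not ((p2 implies not p2) or Dia (((p3 and p1) or (p2 implies not p2)) or (p2 implies p1))):
1. not ((p2 implies not p2) or Dia (((p3 and p1) or (p2 implies not p2)) or (p2 implies p1))), 0
2. not (p2 implies not p2), 0
3. not Dia (((p3 and p1) or (p2 implies not p2)) or (p2 implies p1)), 0
4. p2, 0
5. not (((p3 and p1) or (p2 implies not p2)) or (p2 implies p1)), 0
6. not ((p3 and p1) or (p2 implies not p2)), 0
7. not (p2 implies p1), 0
8. not (p3 and p1), 0
9. not p1, 0
Accessibility: 0R0
The negation has an open branch (countermodel exists).

Invalid (countermodel exists)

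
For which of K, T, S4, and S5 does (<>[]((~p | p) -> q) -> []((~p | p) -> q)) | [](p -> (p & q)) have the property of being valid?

S5

S5-tableau for the negation ~((<>[]((~p | p) -> q) -> []((~p | p) -> q)) | [](p -> (p & q))):
1. ~((<>[]((~p | p) -> q) -> []((~p | p) -> q)) | [](p -> (p & q))), 0
2. ~(<>[]((~p | p) -> q) -> []((~p | p) -> q)), 0
3. ~[](p -> (p & q)), 0
4. <>[]((~p | p) -> q), 0
5. ~[]((~p | p) -> q), 0
6. ~(p -> (p & q)), 1
7. p, 1
8. ~(p & q), 1
9. ~q, 1
10. []((~p | p) -> q), 2
11. (~p | p) -> q, 0
12. (~p | p) -> q, 1
13. (~p | p) -> q, 2
14. q, 0
15. ~(~p | p), 1
16. ~p, 1
Accessibility: 0R0, 0R1, 0R2, 1R0, 1R1, 1R2, 2R0, 2R1, 2R2
Branch closes: p and ~p both at 1.
Every branch closes (one shown): valid in S5.
S4-tableau for the negation ~((<>[]((~p | p) -> q) -> []((~p | p) -> q)) | [](p -> (p & q))):
1. ~((<>[]((~p | p) -> q) -> []((~p | p) -> q)) | [](p -> (p & q))), 0
2. ~(<>[]((~p | p) -> q) -> []((~p | p) -> q)), 0
3. ~[](p -> (p & q)), 0
4. <>[]((~p | p) -> q), 0
5. ~[]((~p | p) -> q), 0
6. ~(p -> (p & q)), 1
7. p, 1
8. ~(p & q), 1
9. ~q, 1
10. []((~p | p) -> q), 2
11. (~p | p) -> q, 2
12. q, 2
13. ~((~p | p) -> q), 3
14. ~p | p, 3
15. ~q, 3
16. p, 3
Accessibility: 0R0, 0R1, 0R2, 0R3, 1R1, 2R2, 3R3
Complete open branch: countermodel on an S4-frame, so not valid in S4, nor in K, T (the same frame is also a K-frame and a T-frame).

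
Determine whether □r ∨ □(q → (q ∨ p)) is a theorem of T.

Tableau for the negation ¬(□r ∨ □(q → (q ∨ p))):
1. ¬(□r ∨ □(q → (q ∨ p))), u
2. ¬□r, u
3. ¬□(q → (q ∨ p)), u
4. ¬r, v
5. ¬(q → (q ∨ p)), w
6. q, w
7. ¬(q ∨ p), w
8. ¬q, w
9. ¬p, w
Accessibility: uRu, uRv, uRw, vRv, wRw
Branch closes: q and ¬q both at w.
Every branch of the negation's tableau closes; the branch above is one of them.

Yes, valid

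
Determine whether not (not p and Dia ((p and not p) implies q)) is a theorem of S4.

Tableau for the negation not p and Dia ((p and not p) implies q):
1. not p and Dia ((p and not p) implies q), 0
2. not p, 0
3. Dia ((p and not p) implies q), 0
4. (p and not p) implies q, 1
5. q, 1
Accessibility: 0R0, 0R1, 1R1
The negation has an open branch (countermodel exists).

No, not valid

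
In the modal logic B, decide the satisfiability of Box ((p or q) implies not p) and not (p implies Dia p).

1. Box ((p or q) implies not p) and not (p implies Dia p), 0
2. Box ((p or q) implies not p), 0
3. not (p implies Dia p), 0
4. p, 0
5. not Dia p, 0
6. (p or q) implies not p, 0
7. not p, 0
Accessibility: 0R0
Branch closes: p and not p both at 0.
Every branch closes; the branch above is one of them.

No, unsatisfiable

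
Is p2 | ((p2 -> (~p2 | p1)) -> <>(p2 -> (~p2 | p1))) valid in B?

Tableau for the negation ~(p2 | ((p2 -> (~p2 | p1)) -> <>(p2 -> (~p2 | p1)))):
1. ~(p2 | ((p2 -> (~p2 | p1)) -> <>(p2 -> (~p2 | p1)))), 0
2. ~p2, 0   [~|-rule on 1]
3. ~((p2 -> (~p2 | p1)) -> <>(p2 -> (~p2 | p1))), 0   [~|-rule on 1]
4. p2 -> (~p2 | p1), 0   [~->-rule on 3]
5. ~<>(p2 -> (~p2 | p1)), 0   [~->-rule on 3]
6. ~(p2 -> (~p2 | p1)), 0   [~<>-rule on 5 via 0R0]
7. p2, 0   [~->-rule on 6]
8. ~(~p2 | p1), 0   [~->-rule on 6]
Accessibility: 0R0
Branch closes: p2 and ~p2 both at 0.
All branches of the negation close; one closing branch shown above.

Valid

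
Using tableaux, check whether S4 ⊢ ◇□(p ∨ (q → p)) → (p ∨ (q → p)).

Invalid (countermodel exists)

Tableau for the negation ¬(◇□(p ∨ (q → p)) → (p ∨ (q → p))):
1. ¬(◇□(p ∨ (q → p)) → (p ∨ (q → p))), w0
2. ◇□(p ∨ (q → p)), w0   [¬→-rule on 1]
3. ¬(p ∨ (q → p)), w0   [¬→-rule on 1]
4. ¬p, w0   [¬∨-rule on 3]
5. ¬(q → p), w0   [¬∨-rule on 3]
6. q, w0   [¬→-rule on 5]
7. □(p ∨ (q → p)), w1   [◇-rule on 2: fresh world w1, w0Rw1]
8. p ∨ (q → p), w1   [□-rule on 7 via w1Rw1]
9. q → p, w1   [∨-rule on 8 (branches; this branch)]
10. p, w1   [→-rule on 9 (branches; this branch)]
Accessibility: w0Rw0, w0Rw1, w1Rw1
The negation has an open branch (countermodel exists).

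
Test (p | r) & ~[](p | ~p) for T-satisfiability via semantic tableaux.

1. (p | r) & ~[](p | ~p), u
2. p | r, u   [&-rule on 1]
3. ~[](p | ~p), u   [&-rule on 1]
4. r, u   [|-rule on 2 (branches; this branch)]
5. ~(p | ~p), v   [~[]-rule on 3: fresh world v, uRv]
6. ~p, v   [~|-rule on 5]
7. p, v   [~|-rule on 5]
Accessibility: uRu, uRv, vRv
Branch closes: p and ~p both at v.
Every branch closes; the branch above is one of them.

No, unsatisfiable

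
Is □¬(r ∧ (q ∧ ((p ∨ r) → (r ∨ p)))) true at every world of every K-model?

Tableau for the negation ¬□¬(r ∧ (q ∧ ((p ∨ r) → (r ∨ p)))):
1. ¬□¬(r ∧ (q ∧ ((p ∨ r) → (r ∨ p)))), w0
2. r ∧ (q ∧ ((p ∨ r) → (r ∨ p))), w1   [¬□-rule on 1: fresh world w1, w0Rw1]
3. r, w1   [∧-rule on 2]
4. q ∧ ((p ∨ r) → (r ∨ p)), w1   [∧-rule on 2]
5. q, w1   [∧-rule on 4]
6. (p ∨ r) → (r ∨ p), w1   [∧-rule on 4]
7. r ∨ p, w1   [→-rule on 6 (branches; this branch)]
8. p, w1   [∨-rule on 7 (branches; this branch)]
Accessibility: w0Rw1
The negation has an open branch (countermodel exists).

Invalid (countermodel exists)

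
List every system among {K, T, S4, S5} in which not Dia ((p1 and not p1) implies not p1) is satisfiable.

K-tableau for the formula:
1. not Dia ((p1 and not p1) implies not p1), w0
Complete open branch: satisfiable in K.
T-tableau for the formula:
1. not Dia ((p1 and not p1) implies not p1), w0
2. not ((p1 and not p1) implies not p1), w0   [neg-Dia-rule on 1 via w0Rw0]
3. p1 and not p1, w0   [neg-implies-rule on 2]
4. p1, w0   [neg-implies-rule on 2]
5. not p1, w0   [and-rule on 3]
Accessibility: w0Rw0
Branch closes: p1 and not p1 both at w0.
Every branch closes (one shown): unsatisfiable in T, hence also in S4, S5 (every S4/S5-frame is a T-frame).

K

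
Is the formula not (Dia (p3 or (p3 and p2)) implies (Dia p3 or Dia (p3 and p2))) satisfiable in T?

1. not (Dia (p3 or (p3 and p2)) implies (Dia p3 or Dia (p3 and p2))), w0
2. Dia (p3 or (p3 and p2)), w0   [neg-implies-rule on 1]
3. not (Dia p3 or Dia (p3 and p2)), w0   [neg-implies-rule on 1]
4. not Dia p3, w0   [neg-or-rule on 3]
5. not Dia (p3 and p2), w0   [neg-or-rule on 3]
6. not p3, w0   [neg-Dia-rule on 4 via w0Rw0]
7. not (p3 and p2), w0   [neg-Dia-rule on 5 via w0Rw0]
8. not p2, w0   [neg-and-rule on 7 (branches; this branch)]
9. p3 or (p3 and p2), w1   [Dia-rule on 2: fresh world w1, w0Rw1]
10. not p3, w1   [neg-Dia-rule on 4 via w0Rw1]
11. not (p3 and p2), w1   [neg-Dia-rule on 5 via w0Rw1]
12. p3 and p2, w1   [or-rule on 9 (branches; this branch)]
13. p3, w1   [and-rule on 12]
14. p2, w1   [and-rule on 12]
Accessibility: w0Rw0, w0Rw1, w1Rw1
Branch closes: p3 and not p3 both at w1.
Every branch closes; the branch above is one of them.

Unsatisfiable (every branch closes)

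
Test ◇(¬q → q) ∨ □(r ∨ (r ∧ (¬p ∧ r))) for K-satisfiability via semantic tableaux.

Satisfiable

1. ◇(¬q → q) ∨ □(r ∨ (r ∧ (¬p ∧ r))), 0
2. □(r ∨ (r ∧ (¬p ∧ r))), 0   [∨-rule on 1 (branches; this branch)]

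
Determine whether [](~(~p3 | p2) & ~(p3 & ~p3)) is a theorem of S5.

No, not valid

Tableau for the negation ~[](~(~p3 | p2) & ~(p3 & ~p3)):
1. ~[](~(~p3 | p2) & ~(p3 & ~p3)), w0
2. ~(~(~p3 | p2) & ~(p3 & ~p3)), w1
3. ~p3 | p2, w1
4. p2, w1
Accessibility: w0Rw0, w0Rw1, w1Rw0, w1Rw1
The negation has an open branch (countermodel exists).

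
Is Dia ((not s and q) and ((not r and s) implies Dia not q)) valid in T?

No, not valid

Tableau for the negation not Dia ((not s and q) and ((not r and s) implies Dia not q)):
1. not Dia ((not s and q) and ((not r and s) implies Dia not q)), 0
2. not ((not s and q) and ((not r and s) implies Dia not q)), 0
3. not ((not r and s) implies Dia not q), 0
4. not r and s, 0
5. not Dia not q, 0
6. not r, 0
7. s, 0
8. q, 0
Accessibility: 0R0
The negation has an open branch (countermodel exists).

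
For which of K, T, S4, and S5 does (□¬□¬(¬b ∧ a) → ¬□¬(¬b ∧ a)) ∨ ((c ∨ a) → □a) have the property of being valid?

K-tableau for the negation ¬((□¬□¬(¬b ∧ a) → ¬□¬(¬b ∧ a)) ∨ ((c ∨ a) → □a)):
1. ¬((□¬□¬(¬b ∧ a) → ¬□¬(¬b ∧ a)) ∨ ((c ∨ a) → □a)), 0
2. ¬(□¬□¬(¬b ∧ a) → ¬□¬(¬b ∧ a)), 0
3. ¬((c ∨ a) → □a), 0
4. □¬□¬(¬b ∧ a), 0
5. □¬(¬b ∧ a), 0
6. c ∨ a, 0
7. ¬□a, 0
8. a, 0
9. ¬a, 1
10. ¬□¬(¬b ∧ a), 1
11. ¬(¬b ∧ a), 1
12. ¬b ∧ a, 2
13. ¬b, 2
14. a, 2
Accessibility: 0R1, 1R2
Complete open branch: countermodel on a K-frame, so not valid in K.
T-tableau for the negation ¬((□¬□¬(¬b ∧ a) → ¬□¬(¬b ∧ a)) ∨ ((c ∨ a) → □a)):
1. ¬((□¬□¬(¬b ∧ a) → ¬□¬(¬b ∧ a)) ∨ ((c ∨ a) → □a)), 0
2. ¬(□¬□¬(¬b ∧ a) → ¬□¬(¬b ∧ a)), 0
3. ¬((c ∨ a) → □a), 0
4. □¬□¬(¬b ∧ a), 0
5. □¬(¬b ∧ a), 0
6. c ∨ a, 0
7. ¬□a, 0
8. ¬□¬(¬b ∧ a), 0
9. ¬(¬b ∧ a), 0
10. a, 0
11. b, 0
12. ¬a, 1
13. ¬□¬(¬b ∧ a), 1
14. ¬(¬b ∧ a), 1
15. ¬b ∧ a, 2
16. ¬b, 2
17. a, 2
18. ¬□¬(¬b ∧ a), 2
19. ¬(¬b ∧ a), 2
20. ¬a, 2
Accessibility: 0R0, 0R1, 0R2, 1R1, 2R2
Branch closes: a and ¬a both at 2.
Every branch closes (one shown): valid in T, hence also in S4, S5 (every theorem of T is a theorem of S4 and S5).

T, S4, S5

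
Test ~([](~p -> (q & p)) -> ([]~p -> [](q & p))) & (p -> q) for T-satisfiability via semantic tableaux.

Unsatisfiable

1. ~([](~p -> (q & p)) -> ([]~p -> [](q & p))) & (p -> q), w0
2. ~([](~p -> (q & p)) -> ([]~p -> [](q & p))), w0   [&-rule on 1]
3. p -> q, w0   [&-rule on 1]
4. [](~p -> (q & p)), w0   [~->-rule on 2]
5. ~([]~p -> [](q & p)), w0   [~->-rule on 2]
6. []~p, w0   [~->-rule on 5]
7. ~[](q & p), w0   [~->-rule on 5]
8. ~p -> (q & p), w0   [[]-rule on 4 via w0Rw0]
9. ~p, w0   [[]-rule on 6 via w0Rw0]
10. q, w0   [->-rule on 3 (branches; this branch)]
11. q & p, w0   [->-rule on 8 (branches; this branch)]
12. p, w0   [&-rule on 11]
Accessibility: w0Rw0
Branch closes: p and ~p both at w0.
All branches of the tableau close; one closing branch shown above.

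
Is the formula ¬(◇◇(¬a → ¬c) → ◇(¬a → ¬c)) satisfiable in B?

1. ¬(◇◇(¬a → ¬c) → ◇(¬a → ¬c)), 0
2. ◇◇(¬a → ¬c), 0
3. ¬◇(¬a → ¬c), 0
4. ¬(¬a → ¬c), 0
5. ¬a, 0
6. c, 0
7. ◇(¬a → ¬c), 1
8. ¬(¬a → ¬c), 1
9. ¬a, 1
10. c, 1
11. ¬a → ¬c, 2
12. ¬c, 2
Accessibility: 0R0, 0R1, 1R0, 1R1, 1R2, 2R1, 2R2

Yes, satisfiable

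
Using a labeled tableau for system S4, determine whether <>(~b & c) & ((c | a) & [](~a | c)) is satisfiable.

Yes, satisfiable

1. <>(~b & c) & ((c | a) & [](~a | c)), w0
2. <>(~b & c), w0   [&-rule on 1]
3. (c | a) & [](~a | c), w0   [&-rule on 1]
4. c | a, w0   [&-rule on 3]
5. [](~a | c), w0   [&-rule on 3]
6. ~a | c, w0   [[]-rule on 5 via w0Rw0]
7. a, w0   [|-rule on 4 (branches; this branch)]
8. c, w0   [|-rule on 6 (branches; this branch)]
9. ~b & c, w1   [<>-rule on 2: fresh world w1, w0Rw1]
10. ~b, w1   [&-rule on 9]
11. c, w1   [&-rule on 9]
12. ~a | c, w1   [[]-rule on 5 via w0Rw1]
Accessibility: w0Rw0, w0Rw1, w1Rw1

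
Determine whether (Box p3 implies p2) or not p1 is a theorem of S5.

Tableau for the negation not ((Box p3 implies p2) or not p1):
1. not ((Box p3 implies p2) or not p1), u
2. not (Box p3 implies p2), u
3. p1, u
4. Box p3, u
5. not p2, u
6. p3, u
Accessibility: uRu
The negation has an open branch (countermodel exists).

No, not valid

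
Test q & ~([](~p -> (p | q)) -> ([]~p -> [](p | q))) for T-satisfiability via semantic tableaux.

1. q & ~([](~p -> (p | q)) -> ([]~p -> [](p | q))), u
2. q, u   [&-rule on 1]
3. ~([](~p -> (p | q)) -> ([]~p -> [](p | q))), u   [&-rule on 1]
4. [](~p -> (p | q)), u   [~->-rule on 3]
5. ~([]~p -> [](p | q)), u   [~->-rule on 3]
6. []~p, u   [~->-rule on 5]
7. ~[](p | q), u   [~->-rule on 5]
8. ~p -> (p | q), u   [[]-rule on 4 via uRu]
9. ~p, u   [[]-rule on 6 via uRu]
10. p | q, u   [->-rule on 8 (branches; this branch)]
11. ~(p | q), v   [~[]-rule on 7: fresh world v, uRv]
12. ~p, v   [~|-rule on 11]
13. ~q, v   [~|-rule on 11]
14. ~p -> (p | q), v   [[]-rule on 4 via uRv]
15. p | q, v   [->-rule on 14 (branches; this branch)]
16. q, v   [|-rule on 15 (branches; this branch)]
Accessibility: uRu, uRv, vRv
Branch closes: q and ~q both at v.
Every branch closes; the branch above is one of them.

No, unsatisfiable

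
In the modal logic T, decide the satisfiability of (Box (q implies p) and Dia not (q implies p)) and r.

1. (Box (q implies p) and Dia not (q implies p)) and r, u
2. Box (q implies p) and Dia not (q implies p), u
3. r, u
4. Box (q implies p), u
5. Dia not (q implies p), u
6. q implies p, u
7. p, u
8. not (q implies p), v
9. q, v
10. not p, v
11. q implies p, v
12. p, v
Accessibility: uRu, uRv, vRv
Branch closes: p and not p both at v.
Every branch closes; the branch above is one of them.

Unsatisfiable (every branch closes)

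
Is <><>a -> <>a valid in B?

Not valid

Tableau for the negation ~(<><>a -> <>a):
1. ~(<><>a -> <>a), 0
2. <><>a, 0   [~->-rule on 1]
3. ~<>a, 0   [~->-rule on 1]
4. ~a, 0   [~<>-rule on 3 via 0R0]
5. <>a, 1   [<>-rule on 2: fresh world 1, 0R1]
6. ~a, 1   [~<>-rule on 3 via 0R1]
7. a, 2   [<>-rule on 5: fresh world 2, 1R2]
Accessibility: 0R0, 0R1, 1R0, 1R1, 1R2, 2R1, 2R2
The negation has an open branch (countermodel exists).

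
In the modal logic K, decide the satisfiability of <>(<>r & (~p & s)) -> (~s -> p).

1. <>(<>r & (~p & s)) -> (~s -> p), 0
2. ~s -> p, 0
3. p, 0

Satisfiable (open branch found)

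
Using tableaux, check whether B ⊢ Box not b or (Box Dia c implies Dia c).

Valid in B

Tableau for the negation not (Box not b or (Box Dia c implies Dia c)):
1. not (Box not b or (Box Dia c implies Dia c)), w0
2. not Box not b, w0
3. not (Box Dia c implies Dia c), w0
4. Box Dia c, w0
5. not Dia c, w0
6. Dia c, w0
7. not c, w0
8. b, w1
9. Dia c, w1
10. not c, w1
11. c, w2
12. Dia c, w2
13. not c, w2
Accessibility: w0Rw0, w0Rw1, w0Rw2, w1Rw0, w1Rw1, w2Rw0, w2Rw2
Branch closes: c and not c both at w2.
Every branch of the negation's tableau closes; the branch above is one of them.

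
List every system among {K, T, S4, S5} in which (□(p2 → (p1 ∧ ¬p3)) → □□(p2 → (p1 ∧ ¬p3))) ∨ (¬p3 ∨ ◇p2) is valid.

T-tableau for the negation ¬((□(p2 → (p1 ∧ ¬p3)) → □□(p2 → (p1 ∧ ¬p3))) ∨ (¬p3 ∨ ◇p2)):
1. ¬((□(p2 → (p1 ∧ ¬p3)) → □□(p2 → (p1 ∧ ¬p3))) ∨ (¬p3 ∨ ◇p2)), 0
2. ¬(□(p2 → (p1 ∧ ¬p3)) → □□(p2 → (p1 ∧ ¬p3))), 0   [¬∨-rule on 1]
3. ¬(¬p3 ∨ ◇p2), 0   [¬∨-rule on 1]
4. □(p2 → (p1 ∧ ¬p3)), 0   [¬→-rule on 2]
5. ¬□□(p2 → (p1 ∧ ¬p3)), 0   [¬→-rule on 2]
6. p3, 0   [¬∨-rule on 3]
7. ¬◇p2, 0   [¬∨-rule on 3]
8. p2 → (p1 ∧ ¬p3), 0   [□-rule on 4 via 0R0]
9. ¬p2, 0   [¬◇-rule on 7 via 0R0]
10. ¬□(p2 → (p1 ∧ ¬p3)), 1   [¬□-rule on 5: fresh world 1, 0R1]
11. p2 → (p1 ∧ ¬p3), 1   [□-rule on 4 via 0R1]
12. ¬p2, 1   [¬◇-rule on 7 via 0R1]
13. p1 ∧ ¬p3, 1   [→-rule on 11 (branches; this branch)]
14. p1, 1   [∧-rule on 13]
15. ¬p3, 1   [∧-rule on 13]
16. ¬(p2 → (p1 ∧ ¬p3)), 2   [¬□-rule on 10: fresh world 2, 1R2]
17. p2, 2   [¬→-rule on 16]
18. ¬(p1 ∧ ¬p3), 2   [¬→-rule on 16]
19. p3, 2   [¬∧-rule on 18 (branches; this branch)]
Accessibility: 0R0, 0R1, 1R1, 1R2, 2R2
Complete open branch: countermodel on a T-frame, so not valid in T, nor in K (the same frame is also a K-frame).
S4-tableau for the negation ¬((□(p2 → (p1 ∧ ¬p3)) → □□(p2 → (p1 ∧ ¬p3))) ∨ (¬p3 ∨ ◇p2)):
1. ¬((□(p2 → (p1 ∧ ¬p3)) → □□(p2 → (p1 ∧ ¬p3))) ∨ (¬p3 ∨ ◇p2)), 0
2. ¬(□(p2 → (p1 ∧ ¬p3)) → □□(p2 → (p1 ∧ ¬p3))), 0   [¬∨-rule on 1]
3. ¬(¬p3 ∨ ◇p2), 0   [¬∨-rule on 1]
4. □(p2 → (p1 ∧ ¬p3)), 0   [¬→-rule on 2]
5. ¬□□(p2 → (p1 ∧ ¬p3)), 0   [¬→-rule on 2]
6. p3, 0   [¬∨-rule on 3]
7. ¬◇p2, 0   [¬∨-rule on 3]
8. p2 → (p1 ∧ ¬p3), 0   [□-rule on 4 via 0R0]
9. ¬p2, 0   [¬◇-rule on 7 via 0R0]
10. ¬□(p2 → (p1 ∧ ¬p3)), 1   [¬□-rule on 5: fresh world 1, 0R1]
11. p2 → (p1 ∧ ¬p3), 1   [□-rule on 4 via 0R1]
12. ¬p2, 1   [¬◇-rule on 7 via 0R1]
13. p1 ∧ ¬p3, 1   [→-rule on 11 (branches; this branch)]
14. p1, 1   [∧-rule on 13]
15. ¬p3, 1   [∧-rule on 13]
16. ¬(p2 → (p1 ∧ ¬p3)), 2   [¬□-rule on 10: fresh world 2, 1R2]
17. p2, 2   [¬→-rule on 16]
18. ¬(p1 ∧ ¬p3), 2   [¬→-rule on 16]
19. p2 → (p1 ∧ ¬p3), 2   [□-rule on 4 via 0R2]
20. ¬p2, 2   [¬◇-rule on 7 via 0R2]
Accessibility: 0R0, 0R1, 0R2, 1R1, 1R2, 2R2
Branch closes: p2 and ¬p2 both at 2.
Every branch closes (one shown): valid in S4, hence also in S5 (every theorem of S4 is a theorem of S5).

S4, S5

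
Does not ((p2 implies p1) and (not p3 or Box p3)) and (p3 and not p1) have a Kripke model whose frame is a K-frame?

1. not ((p2 implies p1) and (not p3 or Box p3)) and (p3 and not p1), 0
2. not ((p2 implies p1) and (not p3 or Box p3)), 0
3. p3 and not p1, 0
4. p3, 0
5. not p1, 0
6. not (not p3 or Box p3), 0
7. not Box p3, 0
8. not p3, 1
Accessibility: 0R1

Yes, satisfiable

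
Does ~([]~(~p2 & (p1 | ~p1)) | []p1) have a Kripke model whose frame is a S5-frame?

Yes, satisfiable

1. ~([]~(~p2 & (p1 | ~p1)) | []p1), u
2. ~[]~(~p2 & (p1 | ~p1)), u   [~|-rule on 1]
3. ~[]p1, u   [~|-rule on 1]
4. ~p2 & (p1 | ~p1), v   [~[]-rule on 2: fresh world v, uRv]
5. ~p2, v   [&-rule on 4]
6. p1 | ~p1, v   [&-rule on 4]
7. ~p1, v   [|-rule on 6 (branches; this branch)]
8. ~p1, w   [~[]-rule on 3: fresh world w, uRw]
Accessibility: uRu, uRv, uRw, vRu, vRv, vRw, wRu, wRv, wRw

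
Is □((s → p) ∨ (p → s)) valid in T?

Tableau for the negation ¬□((s → p) ∨ (p → s)):
1. ¬□((s → p) ∨ (p → s)), w0
2. ¬((s → p) ∨ (p → s)), w1
3. ¬(s → p), w1
4. ¬(p → s), w1
5. s, w1
6. ¬p, w1
7. p, w1
8. ¬s, w1
Accessibility: w0Rw0, w0Rw1, w1Rw1
Branch closes: p and ¬p both at w1.
All branches of the negation close; one closing branch shown above.

Yes, valid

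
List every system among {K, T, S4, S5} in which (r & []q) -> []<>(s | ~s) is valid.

T, S4, S5

K-tableau for the negation ~((r & []q) -> []<>(s | ~s)):
1. ~((r & []q) -> []<>(s | ~s)), u
2. r & []q, u
3. ~[]<>(s | ~s), u
4. r, u
5. []q, u
6. ~<>(s | ~s), v
7. q, v
Accessibility: uRv
Complete open branch: countermodel on a K-frame, so not valid in K.
T-tableau for the negation ~((r & []q) -> []<>(s | ~s)):
1. ~((r & []q) -> []<>(s | ~s)), u
2. r & []q, u
3. ~[]<>(s | ~s), u
4. r, u
5. []q, u
6. q, u
7. ~<>(s | ~s), v
8. q, v
9. ~(s | ~s), v
10. ~s, v
11. s, v
Accessibility: uRu, uRv, vRv
Branch closes: s and ~s both at v.
Every branch closes (one shown): valid in T, hence also in S4, S5 (every theorem of T is a theorem of S4 and S5).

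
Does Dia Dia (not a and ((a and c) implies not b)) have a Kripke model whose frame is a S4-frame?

1. Dia Dia (not a and ((a and c) implies not b)), u
2. Dia (not a and ((a and c) implies not b)), v   [Dia-rule on 1: fresh world v, uRv]
3. not a and ((a and c) implies not b), w   [Dia-rule on 2: fresh world w, vRw]
4. not a, w   [and-rule on 3]
5. (a and c) implies not b, w   [and-rule on 3]
6. not b, w   [implies-rule on 5 (branches; this branch)]
Accessibility: uRu, uRv, uRw, vRv, vRw, wRw

Yes, satisfiable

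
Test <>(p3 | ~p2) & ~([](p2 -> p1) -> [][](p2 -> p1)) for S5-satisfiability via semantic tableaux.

Unsatisfiable

1. <>(p3 | ~p2) & ~([](p2 -> p1) -> [][](p2 -> p1)), w0
2. <>(p3 | ~p2), w0
3. ~([](p2 -> p1) -> [][](p2 -> p1)), w0
4. [](p2 -> p1), w0
5. ~[][](p2 -> p1), w0
6. p2 -> p1, w0
7. p1, w0
8. p3 | ~p2, w1
9. p2 -> p1, w1
10. ~p2, w1
11. p1, w1
12. ~[](p2 -> p1), w2
13. p2 -> p1, w2
14. p1, w2
15. ~(p2 -> p1), w3
16. p2, w3
17. ~p1, w3
18. p2 -> p1, w3
19. p1, w3
Accessibility: w0Rw0, w0Rw1, w0Rw2, w0Rw3, w1Rw0, w1Rw1, w1Rw2, w1Rw3, w2Rw0, w2Rw1, w2Rw2, w2Rw3, w3Rw0, w3Rw1, w3Rw2, w3Rw3
Branch closes: p1 and ~p1 both at w3.
(One branch shown.) All branches close.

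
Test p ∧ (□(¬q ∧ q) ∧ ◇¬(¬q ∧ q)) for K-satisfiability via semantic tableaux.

1. p ∧ (□(¬q ∧ q) ∧ ◇¬(¬q ∧ q)), u
2. p, u   [∧-rule on 1]
3. □(¬q ∧ q) ∧ ◇¬(¬q ∧ q), u   [∧-rule on 1]
4. □(¬q ∧ q), u   [∧-rule on 3]
5. ◇¬(¬q ∧ q), u   [∧-rule on 3]
6. ¬(¬q ∧ q), v   [◇-rule on 5: fresh world v, uRv]
7. ¬q ∧ q, v   [□-rule on 4 via uRv]
8. ¬q, v   [∧-rule on 7]
9. q, v   [∧-rule on 7]
Accessibility: uRv
Branch closes: q and ¬q both at v.
(One branch shown.) All branches close.

No, unsatisfiable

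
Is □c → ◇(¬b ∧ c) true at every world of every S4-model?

Tableau for the negation ¬(□c → ◇(¬b ∧ c)):
1. ¬(□c → ◇(¬b ∧ c)), u
2. □c, u   [¬→-rule on 1]
3. ¬◇(¬b ∧ c), u   [¬→-rule on 1]
4. c, u   [□-rule on 2 via uRu]
5. ¬(¬b ∧ c), u   [¬◇-rule on 3 via uRu]
6. b, u   [¬∧-rule on 5 (branches; this branch)]
Accessibility: uRu
The negation has an open branch (countermodel exists).

Not valid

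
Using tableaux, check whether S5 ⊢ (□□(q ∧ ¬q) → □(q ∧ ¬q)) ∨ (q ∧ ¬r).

Tableau for the negation ¬((□□(q ∧ ¬q) → □(q ∧ ¬q)) ∨ (q ∧ ¬r)):
1. ¬((□□(q ∧ ¬q) → □(q ∧ ¬q)) ∨ (q ∧ ¬r)), u
2. ¬(□□(q ∧ ¬q) → □(q ∧ ¬q)), u
3. ¬(q ∧ ¬r), u
4. □□(q ∧ ¬q), u
5. ¬□(q ∧ ¬q), u
6. □(q ∧ ¬q), u
7. q ∧ ¬q, u
8. q, u
9. ¬q, u
Accessibility: uRu
Branch closes: q and ¬q both at u.
All branches of the negation close; one closing branch shown above.

Valid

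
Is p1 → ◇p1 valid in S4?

Yes, valid

Tableau for the negation ¬(p1 → ◇p1):
1. ¬(p1 → ◇p1), w0
2. p1, w0
3. ¬◇p1, w0
4. ¬p1, w0
Accessibility: w0Rw0
Branch closes: p1 and ¬p1 both at w0.
All branches of the negation close; one closing branch shown above.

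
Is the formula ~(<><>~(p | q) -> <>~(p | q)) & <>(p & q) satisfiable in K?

1. ~(<><>~(p | q) -> <>~(p | q)) & <>(p & q), w0
2. ~(<><>~(p | q) -> <>~(p | q)), w0
3. <>(p & q), w0
4. <><>~(p | q), w0
5. ~<>~(p | q), w0
6. p & q, w1
7. p, w1
8. q, w1
9. p | q, w1
10. <>~(p | q), w2
11. p | q, w2
12. q, w2
13. ~(p | q), w3
14. ~p, w3
15. ~q, w3
Accessibility: w0Rw1, w0Rw2, w2Rw3

Yes, satisfiable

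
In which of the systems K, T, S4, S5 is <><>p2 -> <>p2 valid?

S4, S5

S4-tableau for the negation ~(<><>p2 -> <>p2):
1. ~(<><>p2 -> <>p2), w0
2. <><>p2, w0   [~->-rule on 1]
3. ~<>p2, w0   [~->-rule on 1]
4. ~p2, w0   [~<>-rule on 3 via w0Rw0]
5. <>p2, w1   [<>-rule on 2: fresh world w1, w0Rw1]
6. ~p2, w1   [~<>-rule on 3 via w0Rw1]
7. p2, w2   [<>-rule on 5: fresh world w2, w1Rw2]
8. ~p2, w2   [~<>-rule on 3 via w0Rw2]
Accessibility: w0Rw0, w0Rw1, w0Rw2, w1Rw1, w1Rw2, w2Rw2
Branch closes: p2 and ~p2 both at w2.
Every branch closes (one shown): valid in S4, hence also in S5 (every theorem of S4 is a theorem of S5).
T-tableau for the negation ~(<><>p2 -> <>p2):
1. ~(<><>p2 -> <>p2), w0
2. <><>p2, w0   [~->-rule on 1]
3. ~<>p2, w0   [~->-rule on 1]
4. ~p2, w0   [~<>-rule on 3 via w0Rw0]
5. <>p2, w1   [<>-rule on 2: fresh world w1, w0Rw1]
6. ~p2, w1   [~<>-rule on 3 via w0Rw1]
7. p2, w2   [<>-rule on 5: fresh world w2, w1Rw2]
Accessibility: w0Rw0, w0Rw1, w1Rw1, w1Rw2, w2Rw2
Complete open branch: countermodel on a T-frame, so not valid in T, nor in K (the same frame is also a K-frame).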